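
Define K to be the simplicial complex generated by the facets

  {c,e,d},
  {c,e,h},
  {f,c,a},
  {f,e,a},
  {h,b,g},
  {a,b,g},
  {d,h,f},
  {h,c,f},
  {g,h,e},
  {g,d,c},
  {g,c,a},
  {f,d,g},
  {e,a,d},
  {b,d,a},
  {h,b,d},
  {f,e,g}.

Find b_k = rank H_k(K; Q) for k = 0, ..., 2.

Order the vertices as a < b < c < d < e < f < g < h. Listing each simplex with vertices in this order, K has dimension 2 with simplices:

  0-simplices (8): a, b, c, d, e, f, g, h
  1-simplices (24): ab, ac, ad, ae, af, ag, bd, bg, bh, cd, ce, cf, cg, ch, de, df, dg, dh, ef, eg, eh, fg, fh, gh
  2-simplices (16): abd, abg, acf, acg, ade, aef, bdh, bgh, cde, cdg, ceh, cfh, dfg, dfh, efg, egh

giving chain groups C_0 ≅ Z^8, C_1 ≅ Z^24, C_2 ≅ Z^16.

The boundary map ∂_1: C_1 → C_0 maps an edge to its endpoints' difference, ∂[p,q] = q − p.
As a 8×24 matrix over Z this has rank 7, with invariant factors (1,1,1,1,1,1,1).

∂_2: C_2 → C_1 acts by ∂[p,q,r] = [q,r] − [p,r] + [p,q]. For instance
  ∂aef = ef − af + ae,
  ∂cde = de − ce + cd.
The resulting 24×16 matrix has rank 15, and its Smith normal form has invariant factors (1,1,1,1,1,1,1,1,1,1,1,1,1,1,1).

From H_k ≅ ker(∂_k) / im(∂_{k+1}) we obtain:

  H_0: rank C_0 − rank ∂_1 = 8 − 7 = 1, and the invariant factors of ∂_1 are all 1, so H_0 = Z.
  H_1: rank ker ∂_1 − rank ∂_2 = (24 − 7) − 15 = 2, and the invariant factors of ∂_2 are all 1, so H_1 = Z^2.
  H_2: rank ker ∂_2 − rank ∂_3 = (16 − 15) − 0 = 1, and there is no ∂_3, so H_2 = Z.

Hence the Betti numbers are b_0 = 1, b_1 = 2, b_2 = 1.

b_0 = 1, b_1 = 2, b_2 = 1.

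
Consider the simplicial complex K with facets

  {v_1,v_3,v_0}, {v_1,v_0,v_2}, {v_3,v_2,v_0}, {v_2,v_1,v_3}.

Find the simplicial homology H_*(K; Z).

H_0 = Z,  H_1 = 0,  H_2 = Z.

Take the total order v_0 < v_1 < v_2 < v_3 on the vertex set. Then K (dimension 2) consists of the simplices:

  0-simplices (4): [v_0], [v_1], [v_2], [v_3]
  1-simplices (6): [v_0,v_1], [v_0,v_2], [v_0,v_3], [v_1,v_2], [v_1,v_3], [v_2,v_3]
  2-simplices (4): [v_0,v_1,v_2], [v_0,v_1,v_3], [v_0,v_2,v_3], [v_1,v_2,v_3]

Hence C_0 ≅ Z^4, C_1 ≅ Z^6, C_2 ≅ Z^4.

∂_1: C_1 → C_0 maps an edge to its endpoints' difference, ∂[p,q] = q − p. For instance
  ∂[v_0,v_3] = [v_3] − [v_0].
The resulting 4×6 matrix has rank 3, and its Smith normal form has invariant factors (1,1,1).

Boundary ∂_2: C_2 → C_1 sends each 2-simplex [p,q,r] to [q,r] − [p,r] + [p,q]. For instance
  ∂[v_0,v_2,v_3] = [v_2,v_3] − [v_0,v_3] + [v_0,v_2],
  ∂[v_0,v_1,v_3] = [v_1,v_3] − [v_0,v_3] + [v_0,v_1].
As a 6×4 matrix over Z this has rank 3, with invariant factors (1,1,1).

Now H_k = ker ∂_k / im ∂_{k+1}, so:

  H_0: rank C_0 − rank ∂_1 = 4 − 3 = 1, and the invariant factors of ∂_1 are all 1, so H_0 = Z.
  H_1: rank ker ∂_1 − rank ∂_2 = (6 − 3) − 3 = 0, and the invariant factors of ∂_2 are all 1, so H_1 = 0.
  H_2: rank ker ∂_2 − rank ∂_3 = (4 − 3) − 0 = 1, and there is no ∂_3, so H_2 = Z.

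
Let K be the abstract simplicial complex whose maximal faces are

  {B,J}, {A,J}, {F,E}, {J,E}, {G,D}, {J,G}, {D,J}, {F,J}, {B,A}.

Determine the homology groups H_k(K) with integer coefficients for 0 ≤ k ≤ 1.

Take the total order A < B < D < E < F < G < J on the vertex set. Then K (dimension 1) consists of the simplices:

  0-simplices (7): A, B, D, E, F, G, J
  1-simplices (9): AB, AJ, BJ, DG, DJ, EF, EJ, FJ, GJ

so the chain groups are C_0 ≅ Z^7, C_1 ≅ Z^9.

The boundary map ∂_1: C_1 → C_0 sends each edge [p,q] (with p < q) to q − p. For instance
  ∂FJ = J − F.
The 7×9 boundary matrix has rank 6 and Smith normal form diag(1,1,1,1,1,1).

From H_k ≅ ker(∂_k) / im(∂_{k+1}) we obtain:

  H_0: rank C_0 − rank ∂_1 = 7 − 6 = 1, and the invariant factors of ∂_1 are all 1, so H_0 = Z.
  H_1: rank ker ∂_1 − rank ∂_2 = (9 − 6) − 0 = 3, and there is no ∂_2, so H_1 = Z^3.

(K is a triangulation of a wedge of 3 circles.)

H_0 = Z,  H_1 = Z^3.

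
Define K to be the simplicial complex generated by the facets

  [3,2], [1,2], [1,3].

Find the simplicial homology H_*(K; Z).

K has 3 vertices, 3 edges.
rank ∂_0 = 0, rank ∂_1 = 2 ⇒ b_0 = 3 − 0 − 2 = 1; all invariant factors of ∂_1 are 1 so no torsion. So H_0 ≅ Z.
rank ∂_1 = 2, rank ∂_2 = 0 ⇒ b_1 = 3 − 2 − 0 = 1. So H_1 ≅ Z.

H_0 ≅ Z,  H_1 ≅ Z.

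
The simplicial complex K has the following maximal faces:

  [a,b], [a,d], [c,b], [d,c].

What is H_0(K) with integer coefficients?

Take the total order a < b < c < d on the vertex set. Then K (dimension 1) consists of the simplices:

  0-simplices (4): a, b, c, d
  1-simplices (4): ab, ad, bc, cd

giving chain groups C_0 ≅ Z^4, C_1 ≅ Z^4.

The boundary map ∂_1: C_1 → C_0 sends each edge [p,q] (with p < q) to q − p. For instance
  ∂ab = b − a.
As a 4×4 matrix over Z this has rank 3, with invariant factors (1,1,1).

Computing H_k = (kernel of ∂_k) / (image of ∂_{k+1}):

  H_0: rank C_0 − rank ∂_1 = 4 − 3 = 1, and the invariant factors of ∂_1 are all 1, so H_0 ≅ Z.

H_0 ≅ Z.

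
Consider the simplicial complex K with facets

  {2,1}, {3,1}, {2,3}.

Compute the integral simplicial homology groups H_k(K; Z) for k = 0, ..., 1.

H_0 ≅ Z,  H_1 ≅ Z.

Take the total order 1 < 2 < 3 on the vertex set. Then K (dimension 1) consists of the simplices:

  0-simplices (3): [1], [2], [3]
  1-simplices (3): [1,2], [1,3], [2,3]

giving chain groups C_0 ≅ Z^3, C_1 ≅ Z^3.

∂_1: C_1 → C_0 maps an edge to its endpoints' difference, ∂[p,q] = q − p. For instance
  ∂[1,2] = [2] − [1].
The 3×3 boundary matrix has rank 2 and Smith normal form diag(1,1).

Computing H_k = (kernel of ∂_k) / (image of ∂_{k+1}):

  H_0: rank C_0 − rank ∂_1 = 3 − 2 = 1, and the invariant factors of ∂_1 are all 1, so H_0 = Z.
  H_1: rank ker ∂_1 − rank ∂_2 = (3 − 2) − 0 = 1, and there is no ∂_2, so H_1 = Z.

(K is a triangulation of the circle S^1.)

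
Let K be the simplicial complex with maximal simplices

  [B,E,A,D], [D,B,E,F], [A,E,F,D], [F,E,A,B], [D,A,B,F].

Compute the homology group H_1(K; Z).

Fix the vertex order A < B < D < E < F and write every simplex with vertices in increasing order. Then dim K = 3 and the simplices of K are:

  0-simplices (5): A, B, D, E, F
  1-simplices (10): AB, AD, AE, AF, BD, BE, BF, DE, DF, EF
  2-simplices (10): ABD, ABE, ABF, ADE, ADF, AEF, BDE, BDF, BEF, DEF
  3-simplices (5): ABDE, ABDF, ABEF, ADEF, BDEF

Hence C_0 ≅ Z^5, C_1 ≅ Z^10, C_2 ≅ Z^10, C_3 ≅ Z^5.

Boundary ∂_1: C_1 → C_0 maps an edge to its endpoints' difference, ∂[p,q] = q − p.
This gives a 5×10 integer matrix of rank 4; reducing to Smith normal form yields diagonal entries (1,1,1,1).

Boundary ∂_2: C_2 → C_1 acts by ∂[p,q,r] = [q,r] − [p,r] + [p,q]. For instance
  ∂ABF = BF − AF + AB,
  ∂DEF = EF − DF + DE.
The 10×10 boundary matrix has rank 6 and Smith normal form diag(1,1,1,1,1,1).

Boundary ∂_3: C_3 → C_2 sends each 3-simplex σ to the alternating sum Σ_i (−1)^i (σ with its i-th vertex removed). For instance
  ∂BDEF = DEF − BEF + BDF − BDE,
  ∂ADEF = DEF − AEF + ADF − ADE.
The resulting 10×5 matrix has rank 4, and its Smith normal form has invariant factors (1,1,1,1).

Now H_k = ker ∂_k / im ∂_{k+1}, so:

  H_1: rank ker ∂_1 − rank ∂_2 = (10 − 4) − 6 = 0, and the invariant factors of ∂_2 are all 1, so H_1 = 0.

H_1 = 0.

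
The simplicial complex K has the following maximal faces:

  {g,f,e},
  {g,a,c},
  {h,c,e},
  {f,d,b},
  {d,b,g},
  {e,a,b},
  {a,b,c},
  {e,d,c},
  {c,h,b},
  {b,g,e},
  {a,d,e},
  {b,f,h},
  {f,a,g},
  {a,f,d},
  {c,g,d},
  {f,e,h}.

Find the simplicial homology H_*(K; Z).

K has 8 vertices, 24 edges, 16 triangles.
rank ∂_0 = 0, rank ∂_1 = 7 ⇒ b_0 = 8 − 0 − 7 = 1; all invariant factors of ∂_1 are 1 so no torsion. So H_0 = Z.
rank ∂_1 = 7, rank ∂_2 = 15 ⇒ b_1 = 24 − 7 − 15 = 2; all invariant factors of ∂_2 are 1 so no torsion. So H_1 = Z^2.
rank ∂_2 = 15, rank ∂_3 = 0 ⇒ b_2 = 16 − 15 − 0 = 1. So H_2 = Z.

H_0 = Z,  H_1 = Z^2,  H_2 = Z.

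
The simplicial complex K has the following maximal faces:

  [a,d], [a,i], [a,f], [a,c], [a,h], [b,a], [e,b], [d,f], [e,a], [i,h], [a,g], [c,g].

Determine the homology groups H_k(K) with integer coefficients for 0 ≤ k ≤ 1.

Fix the vertex order a < b < c < d < e < f < g < h < i and write every simplex with vertices in increasing order. Then dim K = 1 and the simplices of K are:

  0-simplices (9): a, b, c, d, e, f, g, h, i
  1-simplices (12): ab, ac, ad, ae, af, ag, ah, ai, be, cg, df, hi

giving chain groups C_0 ≅ Z^9, C_1 ≅ Z^12.

∂_1: C_1 → C_0 sends each edge [p,q] (with p < q) to q − p. For instance
  ∂cg = g − c.
This gives a 9×12 integer matrix of rank 8; reducing to Smith normal form yields diagonal entries (1,1,1,1,1,1,1,1).

Reading off H_k = ker ∂_k / im ∂_{k+1}:

  H_0: rank C_0 − rank ∂_1 = 9 − 8 = 1, and the invariant factors of ∂_1 are all 1, so H_0 = Z.
  H_1: rank ker ∂_1 − rank ∂_2 = (12 − 8) − 0 = 4, and there is no ∂_2, so H_1 = Z^4.

As a check, the Euler characteristic is 9 − 12 = -3, which agrees with 1 − 4 = -3.

H_0 = Z,  H_1 = Z^4.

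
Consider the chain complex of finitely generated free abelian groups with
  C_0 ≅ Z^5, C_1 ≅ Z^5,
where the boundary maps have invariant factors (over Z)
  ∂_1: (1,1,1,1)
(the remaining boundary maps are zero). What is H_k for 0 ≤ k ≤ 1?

H_0: b_0 = 5 − 0 − 4 = 1; torsion from ∂_1 factors > 1: none. So H_0 ≅ Z.
H_1: b_1 = 5 − 4 − 0 = 1; torsion from ∂_2 factors > 1: none. So H_1 ≅ Z.

H_0 ≅ Z,  H_1 ≅ Z.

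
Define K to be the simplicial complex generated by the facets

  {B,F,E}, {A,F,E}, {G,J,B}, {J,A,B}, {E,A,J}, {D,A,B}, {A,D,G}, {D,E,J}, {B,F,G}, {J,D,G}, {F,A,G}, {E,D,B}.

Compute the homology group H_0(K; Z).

H_0 ≅ Z.

We work with the vertex ordering A < B < D < E < F < G < J. The simplices of K, each written with vertices in increasing order, are:

  0-simplices (7): A, B, D, E, F, G, J
  1-simplices (18): AB, AD, AE, AF, AG, AJ, BD, BE, BF, BG, BJ, DE, DG, DJ, EF, EJ, FG, GJ
  2-simplices (12): ABD, ABJ, ADG, AEF, AEJ, AFG, BDE, BEF, BFG, BGJ, DEJ, DGJ

Hence C_0 ≅ Z^7, C_1 ≅ Z^18, C_2 ≅ Z^12.

Boundary ∂_1: C_1 → C_0 maps an edge to its endpoints' difference, ∂[p,q] = q − p.
As a 7×18 matrix over Z this has rank 6, with invariant factors (1,1,1,1,1,1).

∂_2: C_2 → C_1 maps a triangle to the signed sum of its edges. For instance
  ∂BDE = DE − BE + BD,
  ∂BFG = FG − BG + BF.
As a 18×12 matrix over Z this has rank 12, with invariant factors (1,1,1,1,1,1,1,1,1,1,1,2).

Reading off H_k = ker ∂_k / im ∂_{k+1}:

  H_0: rank C_0 − rank ∂_1 = 7 − 6 = 1, and the invariant factors of ∂_1 are all 1, so H_0 = Z.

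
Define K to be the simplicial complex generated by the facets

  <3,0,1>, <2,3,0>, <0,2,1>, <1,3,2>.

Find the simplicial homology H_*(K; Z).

H_0 = Z,  H_1 = 0,  H_2 = Z.

Take the total order 0 < 1 < 2 < 3 on the vertex set. Then K (dimension 2) consists of the simplices:

  0-simplices (4): [0], [1], [2], [3]
  1-simplices (6): [0,1], [0,2], [0,3], [1,2], [1,3], [2,3]
  2-simplices (4): [0,1,2], [0,1,3], [0,2,3], [1,2,3]

so the chain groups are C_0 ≅ Z^4, C_1 ≅ Z^6, C_2 ≅ Z^4.

∂_1: C_1 → C_0 is given by ∂[p,q] = [q] − [p].
This gives a 4×6 integer matrix of rank 3; reducing to Smith normal form yields diagonal entries (1,1,1).

Boundary ∂_2: C_2 → C_1 acts by ∂[p,q,r] = [q,r] − [p,r] + [p,q]. For instance
  ∂[0,1,3] = [1,3] − [0,3] + [0,1],
  ∂[0,1,2] = [1,2] − [0,2] + [0,1].
As a 6×4 matrix over Z this has rank 3, with invariant factors (1,1,1).

Reading off H_k = ker ∂_k / im ∂_{k+1}:

  H_0: rank C_0 − rank ∂_1 = 4 − 3 = 1, and the invariant factors of ∂_1 are all 1, so H_0 = Z.
  H_1: rank ker ∂_1 − rank ∂_2 = (6 − 3) − 3 = 0, and the invariant factors of ∂_2 are all 1, so H_1 = 0.
  H_2: rank ker ∂_2 − rank ∂_3 = (4 − 3) − 0 = 1, and there is no ∂_3, so H_2 = Z.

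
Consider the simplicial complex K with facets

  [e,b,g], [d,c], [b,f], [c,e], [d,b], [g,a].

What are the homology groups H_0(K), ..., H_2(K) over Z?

H_0 ≅ Z,  H_1 ≅ Z,  H_2 = 0.

We work with the vertex ordering a < b < c < d < e < f < g. The simplices of K, each written with vertices in increasing order, are:

  0-simplices (7): a, b, c, d, e, f, g
  1-simplices (8): ag, bd, be, bf, bg, cd, ce, eg
  2-simplices (1): beg

Hence C_0 ≅ Z^7, C_1 ≅ Z^8, C_2 ≅ Z^1.

The boundary map ∂_1: C_1 → C_0 maps an edge to its endpoints' difference, ∂[p,q] = q − p.
This gives a 7×8 integer matrix of rank 6; reducing to Smith normal form yields diagonal entries (1,1,1,1,1,1).

The boundary map ∂_2: C_2 → C_1 maps a triangle to the signed sum of its edges. For instance
  ∂beg = eg − bg + be.
This gives a 8×1 integer matrix of rank 1; reducing to Smith normal form yields diagonal entries (1).

Reading off H_k = ker ∂_k / im ∂_{k+1}:

  H_0: rank C_0 − rank ∂_1 = 7 − 6 = 1, and the invariant factors of ∂_1 are all 1, so H_0 = Z.
  H_1: rank ker ∂_1 − rank ∂_2 = (8 − 6) − 1 = 1, and the invariant factors of ∂_2 are all 1, so H_1 = Z.
  H_2: rank ker ∂_2 − rank ∂_3 = (1 − 1) − 0 = 0, and there is no ∂_3, so H_2 = 0.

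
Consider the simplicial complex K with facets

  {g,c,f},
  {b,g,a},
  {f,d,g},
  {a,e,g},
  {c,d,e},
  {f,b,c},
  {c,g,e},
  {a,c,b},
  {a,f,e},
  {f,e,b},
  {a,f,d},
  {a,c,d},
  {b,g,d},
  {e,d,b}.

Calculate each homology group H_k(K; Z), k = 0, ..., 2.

K has 7 vertices, 21 edges, 14 triangles.
rank ∂_0 = 0, rank ∂_1 = 6 ⇒ b_0 = 7 − 0 − 6 = 1; all invariant factors of ∂_1 are 1 so no torsion. So H_0 = Z.
rank ∂_1 = 6, rank ∂_2 = 13 ⇒ b_1 = 21 − 6 − 13 = 2; all invariant factors of ∂_2 are 1 so no torsion. So H_1 = Z^2.
rank ∂_2 = 13, rank ∂_3 = 0 ⇒ b_2 = 14 − 13 − 0 = 1. So H_2 = Z.

H_0 = Z,  H_1 = Z^2,  H_2 = Z.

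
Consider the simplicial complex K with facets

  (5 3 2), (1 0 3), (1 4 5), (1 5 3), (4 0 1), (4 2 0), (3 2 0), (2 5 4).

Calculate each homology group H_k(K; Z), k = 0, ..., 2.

H_0 ≅ Z,  H_1 = 0,  H_2 ≅ Z.

We work with the vertex ordering 0 < 1 < 2 < 3 < 4 < 5. The simplices of K, each written with vertices in increasing order, are:

  0-simplices (6): [0], [1], [2], [3], [4], [5]
  1-simplices (12): [0,1], [0,2], [0,3], [0,4], [1,3], [1,4], [1,5], [2,3], [2,4], [2,5], [3,5], [4,5]
  2-simplices (8): [0,1,3], [0,1,4], [0,2,3], [0,2,4], [1,3,5], [1,4,5], [2,3,5], [2,4,5]

Hence C_0 ≅ Z^6, C_1 ≅ Z^12, C_2 ≅ Z^8.

∂_1: C_1 → C_0 sends each edge [p,q] (with p < q) to q − p. For instance
  ∂[0,1] = [1] − [0].
As a 6×12 matrix over Z this has rank 5, with invariant factors (1,1,1,1,1).

The boundary map ∂_2: C_2 → C_1 sends each 2-simplex [p,q,r] to [q,r] − [p,r] + [p,q]. For instance
  ∂[1,3,5] = [3,5] − [1,5] + [1,3],
  ∂[0,2,3] = [2,3] − [0,3] + [0,2].
This gives a 12×8 integer matrix of rank 7; reducing to Smith normal form yields diagonal entries (1,1,1,1,1,1,1).

Reading off H_k = ker ∂_k / im ∂_{k+1}:

  H_0: rank C_0 − rank ∂_1 = 6 − 5 = 1, and the invariant factors of ∂_1 are all 1, so H_0 ≅ Z.
  H_1: rank ker ∂_1 − rank ∂_2 = (12 − 5) − 7 = 0, and the invariant factors of ∂_2 are all 1, so H_1 ≅ 0.
  H_2: rank ker ∂_2 − rank ∂_3 = (8 − 7) − 0 = 1, and there is no ∂_3, so H_2 ≅ Z.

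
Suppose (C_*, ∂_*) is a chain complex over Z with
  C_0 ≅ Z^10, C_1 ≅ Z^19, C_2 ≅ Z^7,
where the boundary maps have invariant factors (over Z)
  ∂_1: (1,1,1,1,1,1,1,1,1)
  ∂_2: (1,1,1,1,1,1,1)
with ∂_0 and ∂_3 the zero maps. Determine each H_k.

H_0: b_0 = 10 − 0 − 9 = 1; torsion from ∂_1 factors > 1: none. So H_0 = Z.
H_1: b_1 = 19 − 9 − 7 = 3; torsion from ∂_2 factors > 1: none. So H_1 = Z^3.
H_2: b_2 = 7 − 7 − 0 = 0; torsion from ∂_3 factors > 1: none. So H_2 = 0.

H_0 = Z,  H_1 = Z^3,  H_2 = 0.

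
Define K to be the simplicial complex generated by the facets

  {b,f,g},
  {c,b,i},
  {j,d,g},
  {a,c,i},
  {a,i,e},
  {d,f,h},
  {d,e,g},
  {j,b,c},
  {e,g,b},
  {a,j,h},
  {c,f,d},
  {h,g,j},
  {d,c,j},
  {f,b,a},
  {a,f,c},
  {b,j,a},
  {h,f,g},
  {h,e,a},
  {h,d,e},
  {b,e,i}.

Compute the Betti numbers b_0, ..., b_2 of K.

Fix the vertex order a < b < c < d < e < f < g < h < i < j and write every simplex with vertices in increasing order. Then dim K = 2 and the simplices of K are:

  0-simplices (10): a, b, c, d, e, f, g, h, i, j
  1-simplices (30): ab, ac, ae, af, ah, ai, aj, bc, be, bf, bg, bi, bj, cd, cf, ci, cj, de, df, dg, dh, dj, eg, eh, ei, fg, fh, gh, gj, hj
  2-simplices (20): abf, abj, acf, aci, aeh, aei, ahj, bci, bcj, beg, bei, bfg, cdf, cdj, deg, deh, dfh, dgj, fgh, ghj

giving chain groups C_0 ≅ Z^10, C_1 ≅ Z^30, C_2 ≅ Z^20.

∂_1: C_1 → C_0 sends each edge [p,q] (with p < q) to q − p. For instance
  ∂gj = j − g.
This gives a 10×30 integer matrix of rank 9; reducing to Smith normal form yields diagonal entries (1,1,1,1,1,1,1,1,1).

∂_2: C_2 → C_1 maps a triangle to the signed sum of its edges. For instance
  ∂cdj = dj − cj + cd,
  ∂bei = ei − bi + be.
The resulting 30×20 matrix has rank 20, and its Smith normal form has invariant factors (1,1,1,1,1,1,1,1,1,1,1,1,1,1,1,1,1,1,1,2).

Reading off H_k = ker ∂_k / im ∂_{k+1}:

  H_0: rank C_0 − rank ∂_1 = 10 − 9 = 1, and the invariant factors of ∂_1 are all 1, so H_0 = Z.
  H_1: rank ker ∂_1 − rank ∂_2 = (30 − 9) − 20 = 1, and ∂_2 has invariant factor 2 > 1, so H_1 = Z ⊕ Z_2.
  H_2: rank ker ∂_2 − rank ∂_3 = (20 − 20) − 0 = 0, and there is no ∂_3, so H_2 = 0.

Hence the Betti numbers are b_0 = 1, b_1 = 1, b_2 = 0.

b_0 = 1, b_1 = 1, b_2 = 0.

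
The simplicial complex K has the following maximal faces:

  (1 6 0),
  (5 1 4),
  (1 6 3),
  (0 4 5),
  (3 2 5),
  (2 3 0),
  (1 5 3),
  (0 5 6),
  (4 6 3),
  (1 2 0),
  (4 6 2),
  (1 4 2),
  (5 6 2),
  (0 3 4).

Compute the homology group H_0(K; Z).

Order the vertices as 0 < 1 < 2 < 3 < 4 < 5 < 6. Listing each simplex with vertices in this order, K has dimension 2 with simplices:

  0-simplices (7): [0], [1], [2], [3], [4], [5], [6]
  1-simplices (21): [0,1], [0,2], [0,3], [0,4], [0,5], [0,6], [1,2], [1,3], [1,4], [1,5], [1,6], [2,3], [2,4], [2,5], [2,6], [3,4], [3,5], [3,6], [4,5], [4,6], [5,6]
  2-simplices (14): [0,1,2], [0,1,6], [0,2,3], [0,3,4], [0,4,5], [0,5,6], [1,2,4], [1,3,5], [1,3,6], [1,4,5], [2,3,5], [2,4,6], [2,5,6], [3,4,6]

Hence C_0 ≅ Z^7, C_1 ≅ Z^21, C_2 ≅ Z^14.

∂_1: C_1 → C_0 maps an edge to its endpoints' difference, ∂[p,q] = q − p. For instance
  ∂[0,1] = [1] − [0].
The 7×21 boundary matrix has rank 6 and Smith normal form diag(1,1,1,1,1,1).

Boundary ∂_2: C_2 → C_1 maps a triangle to the signed sum of its edges. For instance
  ∂[3,4,6] = [4,6] − [3,6] + [3,4],
  ∂[2,5,6] = [5,6] − [2,6] + [2,5].
The resulting 21×14 matrix has rank 13, and its Smith normal form has invariant factors (1,1,1,1,1,1,1,1,1,1,1,1,1).

Reading off H_k = ker ∂_k / im ∂_{k+1}:

  H_0: rank C_0 − rank ∂_1 = 7 − 6 = 1, and the invariant factors of ∂_1 are all 1, so H_0 ≅ Z.

(K is a triangulation of the torus T^2.)

H_0 = Z.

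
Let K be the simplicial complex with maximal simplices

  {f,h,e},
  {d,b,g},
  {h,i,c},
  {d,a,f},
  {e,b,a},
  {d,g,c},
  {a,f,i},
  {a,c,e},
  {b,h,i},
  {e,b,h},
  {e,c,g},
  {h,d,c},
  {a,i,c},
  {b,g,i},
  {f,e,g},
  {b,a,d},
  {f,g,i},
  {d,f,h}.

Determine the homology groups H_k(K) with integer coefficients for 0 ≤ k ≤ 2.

H_0 ≅ Z,  H_1 ≅ Z^2,  H_2 ≅ Z.

K has 9 vertices, 27 edges, 18 triangles.
rank ∂_0 = 0, rank ∂_1 = 8 ⇒ b_0 = 9 − 0 − 8 = 1; all invariant factors of ∂_1 are 1 so no torsion. So H_0 ≅ Z.
rank ∂_1 = 8, rank ∂_2 = 17 ⇒ b_1 = 27 − 8 − 17 = 2; all invariant factors of ∂_2 are 1 so no torsion. So H_1 ≅ Z^2.
rank ∂_2 = 17, rank ∂_3 = 0 ⇒ b_2 = 18 − 17 − 0 = 1. So H_2 ≅ Z.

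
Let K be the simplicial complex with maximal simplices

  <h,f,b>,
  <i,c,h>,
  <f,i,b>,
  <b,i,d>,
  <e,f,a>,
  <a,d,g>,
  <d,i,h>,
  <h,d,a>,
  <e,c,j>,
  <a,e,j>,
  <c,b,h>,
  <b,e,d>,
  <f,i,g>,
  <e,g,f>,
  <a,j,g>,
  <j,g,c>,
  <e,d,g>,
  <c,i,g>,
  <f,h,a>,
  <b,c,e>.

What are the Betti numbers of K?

b_0 = 1, b_1 = 1, b_2 = 0.

Fix the vertex order a < b < c < d < e < f < g < h < i < j and write every simplex with vertices in increasing order. Then dim K = 2 and the simplices of K are:

  0-simplices (10): a, b, c, d, e, f, g, h, i, j
  1-simplices (30): ad, ae, af, ag, ah, aj, bc, bd, be, bf, bh, bi, ce, cg, ch, ci, cj, de, dg, dh, di, ef, eg, ej, fg, fh, fi, gi, gj, hi
  2-simplices (20): adg, adh, aef, aej, afh, agj, bce, bch, bde, bdi, bfh, bfi, cej, cgi, cgj, chi, deg, dhi, efg, fgi

so the chain groups are C_0 ≅ Z^10, C_1 ≅ Z^30, C_2 ≅ Z^20.

Boundary ∂_1: C_1 → C_0 sends each edge [p,q] (with p < q) to q − p.
The 10×30 boundary matrix has rank 9 and Smith normal form diag(1,1,1,1,1,1,1,1,1).

The boundary map ∂_2: C_2 → C_1 acts by ∂[p,q,r] = [q,r] − [p,r] + [p,q]. For instance
  ∂bfi = fi − bi + bf,
  ∂cgj = gj − cj + cg.
As a 30×20 matrix over Z this has rank 20, with invariant factors (1,1,1,1,1,1,1,1,1,1,1,1,1,1,1,1,1,1,1,2).

Now H_k = ker ∂_k / im ∂_{k+1}, so:

  H_0: rank C_0 − rank ∂_1 = 10 − 9 = 1, and the invariant factors of ∂_1 are all 1, so H_0 ≅ Z.
  H_1: rank ker ∂_1 − rank ∂_2 = (30 − 9) − 20 = 1, and ∂_2 has invariant factor 2 > 1, so H_1 ≅ Z × Z/2.
  H_2: rank ker ∂_2 − rank ∂_3 = (20 − 20) − 0 = 0, and there is no ∂_3, so H_2 ≅ 0.

(K is a triangulation of the Klein bottle.)

Hence the Betti numbers are b_0 = 1, b_1 = 1, b_2 = 0.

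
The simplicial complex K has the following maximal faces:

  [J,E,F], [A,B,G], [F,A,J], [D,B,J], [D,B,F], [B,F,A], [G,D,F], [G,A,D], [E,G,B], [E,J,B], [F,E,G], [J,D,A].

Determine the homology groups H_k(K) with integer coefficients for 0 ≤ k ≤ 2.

Take the total order A < B < D < E < F < G < J on the vertex set. Then K (dimension 2) consists of the simplices:

  0-simplices (7): A, B, D, E, F, G, J
  1-simplices (18): AB, AD, AF, AG, AJ, BD, BE, BF, BG, BJ, DF, DG, DJ, EF, EG, EJ, FG, FJ
  2-simplices (12): ABF, ABG, ADG, ADJ, AFJ, BDF, BDJ, BEG, BEJ, DFG, EFG, EFJ

Hence C_0 ≅ Z^7, C_1 ≅ Z^18, C_2 ≅ Z^12.

The boundary map ∂_1: C_1 → C_0 sends each edge [p,q] (with p < q) to q − p. For instance
  ∂BG = G − B.
As a 7×18 matrix over Z this has rank 6, with invariant factors (1,1,1,1,1,1).

The boundary map ∂_2: C_2 → C_1 maps a triangle to the signed sum of its edges. For instance
  ∂ADJ = DJ − AJ + AD,
  ∂ABG = BG − AG + AB.
This gives a 18×12 integer matrix of rank 12; reducing to Smith normal form yields diagonal entries (1,1,1,1,1,1,1,1,1,1,1,2).

From H_k ≅ ker(∂_k) / im(∂_{k+1}) we obtain:

  H_0: rank C_0 − rank ∂_1 = 7 − 6 = 1, and the invariant factors of ∂_1 are all 1, so H_0 ≅ Z.
  H_1: rank ker ∂_1 − rank ∂_2 = (18 − 6) − 12 = 0, and ∂_2 has invariant factor 2 > 1, so H_1 ≅ Z/2.
  H_2: rank ker ∂_2 − rank ∂_3 = (12 − 12) − 0 = 0, and there is no ∂_3, so H_2 ≅ 0.

As a check, the Euler characteristic is 7 − 18 + 12 = 1, which agrees with 1 − 0 + 0 = 1.

H_0 ≅ Z,  H_1 ≅ Z/2,  H_2 = 0.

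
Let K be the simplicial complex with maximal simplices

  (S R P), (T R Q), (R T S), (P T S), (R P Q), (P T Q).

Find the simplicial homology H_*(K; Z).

K has 5 vertices, 9 edges, 6 triangles.
rank ∂_0 = 0, rank ∂_1 = 4 ⇒ b_0 = 5 − 0 − 4 = 1; all invariant factors of ∂_1 are 1 so no torsion. So H_0 = Z.
rank ∂_1 = 4, rank ∂_2 = 5 ⇒ b_1 = 9 − 4 − 5 = 0; all invariant factors of ∂_2 are 1 so no torsion. So H_1 = 0.
rank ∂_2 = 5, rank ∂_3 = 0 ⇒ b_2 = 6 − 5 − 0 = 1. So H_2 = Z.

H_0 = Z,  H_1 = 0,  H_2 = Z.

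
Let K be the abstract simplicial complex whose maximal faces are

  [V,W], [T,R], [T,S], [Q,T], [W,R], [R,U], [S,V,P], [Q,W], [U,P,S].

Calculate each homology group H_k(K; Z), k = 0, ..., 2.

H_0 ≅ Z,  H_1 ≅ Z^3,  H_2 = 0.

K has 8 vertices, 12 edges, 2 triangles.
rank ∂_0 = 0, rank ∂_1 = 7 ⇒ b_0 = 8 − 0 − 7 = 1; all invariant factors of ∂_1 are 1 so no torsion. So H_0 = Z.
rank ∂_1 = 7, rank ∂_2 = 2 ⇒ b_1 = 12 − 7 − 2 = 3; all invariant factors of ∂_2 are 1 so no torsion. So H_1 = Z^3.
rank ∂_2 = 2, rank ∂_3 = 0 ⇒ b_2 = 2 − 2 − 0 = 0. So H_2 = 0.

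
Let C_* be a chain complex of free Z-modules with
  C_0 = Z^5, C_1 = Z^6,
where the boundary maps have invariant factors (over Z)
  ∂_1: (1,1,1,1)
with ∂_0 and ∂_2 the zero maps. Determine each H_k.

H_0: b_0 = 5 − 0 − 4 = 1; torsion from ∂_1 factors > 1: none. So H_0 = Z.
H_1: b_1 = 6 − 4 − 0 = 2; torsion from ∂_2 factors > 1: none. So H_1 = Z^2.

H_0 = Z,  H_1 = Z^2.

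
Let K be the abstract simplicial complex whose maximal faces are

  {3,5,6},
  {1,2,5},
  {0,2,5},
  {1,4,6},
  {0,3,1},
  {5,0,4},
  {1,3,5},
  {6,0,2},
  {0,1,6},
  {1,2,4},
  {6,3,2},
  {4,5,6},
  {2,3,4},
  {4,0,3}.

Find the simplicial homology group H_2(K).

Take the total order 0 < 1 < 2 < 3 < 4 < 5 < 6 on the vertex set. Then K (dimension 2) consists of the simplices:

  0-simplices (7): [0], [1], [2], [3], [4], [5], [6]
  1-simplices (21): [0,1], [0,2], [0,3], [0,4], [0,5], [0,6], [1,2], [1,3], [1,4], [1,5], [1,6], [2,3], [2,4], [2,5], [2,6], [3,4], [3,5], [3,6], [4,5], [4,6], [5,6]
  2-simplices (14): [0,1,3], [0,1,6], [0,2,5], [0,2,6], [0,3,4], [0,4,5], [1,2,4], [1,2,5], [1,3,5], [1,4,6], [2,3,4], [2,3,6], [3,5,6], [4,5,6]

Hence C_0 ≅ Z^7, C_1 ≅ Z^21, C_2 ≅ Z^14.

Boundary ∂_1: C_1 → C_0 maps an edge to its endpoints' difference, ∂[p,q] = q − p. For instance
  ∂[2,4] = [4] − [2].
As a 7×21 matrix over Z this has rank 6, with invariant factors (1,1,1,1,1,1).

The boundary map ∂_2: C_2 → C_1 sends each 2-simplex [p,q,r] to [q,r] − [p,r] + [p,q]. For instance
  ∂[3,5,6] = [5,6] − [3,6] + [3,5],
  ∂[0,1,3] = [1,3] − [0,3] + [0,1].
The 21×14 boundary matrix has rank 13 and Smith normal form diag(1,1,1,1,1,1,1,1,1,1,1,1,1).

Computing H_k = (kernel of ∂_k) / (image of ∂_{k+1}):

  H_2: rank ker ∂_2 − rank ∂_3 = (14 − 13) − 0 = 1, and there is no ∂_3, so H_2 ≅ Z.

H_2 ≅ Z.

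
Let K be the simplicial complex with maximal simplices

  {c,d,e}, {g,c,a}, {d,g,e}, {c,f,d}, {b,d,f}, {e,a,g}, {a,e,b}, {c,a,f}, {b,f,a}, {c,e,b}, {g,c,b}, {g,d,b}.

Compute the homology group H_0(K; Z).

K has 7 vertices, 18 edges, 12 triangles.
rank ∂_0 = 0, rank ∂_1 = 6 ⇒ b_0 = 7 − 0 − 6 = 1; all invariant factors of ∂_1 are 1 so no torsion. So H_0 ≅ Z.

H_0 = Z.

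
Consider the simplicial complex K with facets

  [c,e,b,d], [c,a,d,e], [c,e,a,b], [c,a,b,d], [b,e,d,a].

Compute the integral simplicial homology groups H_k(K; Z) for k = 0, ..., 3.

H_0 = Z,  H_1 = 0,  H_2 = 0,  H_3 = Z.

Take the total order a < b < c < d < e on the vertex set. Then K (dimension 3) consists of the simplices:

  0-simplices (5): a, b, c, d, e
  1-simplices (10): ab, ac, ad, ae, bc, bd, be, cd, ce, de
  2-simplices (10): abc, abd, abe, acd, ace, ade, bcd, bce, bde, cde
  3-simplices (5): abcd, abce, abde, acde, bcde

Hence C_0 ≅ Z^5, C_1 ≅ Z^10, C_2 ≅ Z^10, C_3 ≅ Z^5.

Boundary ∂_1: C_1 → C_0 maps an edge to its endpoints' difference, ∂[p,q] = q − p. For instance
  ∂ac = c − a.
This gives a 5×10 integer matrix of rank 4; reducing to Smith normal form yields diagonal entries (1,1,1,1).

∂_2: C_2 → C_1 sends each 2-simplex [p,q,r] to [q,r] − [p,r] + [p,q]. For instance
  ∂cde = de − ce + cd,
  ∂abc = bc − ac + ab.
The resulting 10×10 matrix has rank 6, and its Smith normal form has invariant factors (1,1,1,1,1,1).

Boundary ∂_3: C_3 → C_2 sends each 3-simplex σ to the alternating sum Σ_i (−1)^i (σ with its i-th vertex removed). For instance
  ∂abce = bce − ace + abe − abc,
  ∂acde = cde − ade + ace − acd.
As a 10×5 matrix over Z this has rank 4, with invariant factors (1,1,1,1).

Now H_k = ker ∂_k / im ∂_{k+1}, so:

  H_0: rank C_0 − rank ∂_1 = 5 − 4 = 1, and the invariant factors of ∂_1 are all 1, so H_0 ≅ Z.
  H_1: rank ker ∂_1 − rank ∂_2 = (10 − 4) − 6 = 0, and the invariant factors of ∂_2 are all 1, so H_1 ≅ 0.
  H_2: rank ker ∂_2 − rank ∂_3 = (10 − 6) − 4 = 0, and the invariant factors of ∂_3 are all 1, so H_2 ≅ 0.
  H_3: rank ker ∂_3 − rank ∂_4 = (5 − 4) − 0 = 1, and there is no ∂_4, so H_3 ≅ Z.

(K is a triangulation of the 3-sphere S^3.)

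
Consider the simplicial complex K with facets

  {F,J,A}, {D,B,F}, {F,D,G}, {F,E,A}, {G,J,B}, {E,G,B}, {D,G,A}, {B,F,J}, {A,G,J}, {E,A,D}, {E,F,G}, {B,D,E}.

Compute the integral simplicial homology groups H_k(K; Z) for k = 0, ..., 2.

We work with the vertex ordering A < B < D < E < F < G < J. The simplices of K, each written with vertices in increasing order, are:

  0-simplices (7): A, B, D, E, F, G, J
  1-simplices (18): AD, AE, AF, AG, AJ, BD, BE, BF, BG, BJ, DE, DF, DG, EF, EG, FG, FJ, GJ
  2-simplices (12): ADE, ADG, AEF, AFJ, AGJ, BDE, BDF, BEG, BFJ, BGJ, DFG, EFG

so the chain groups are C_0 ≅ Z^7, C_1 ≅ Z^18, C_2 ≅ Z^12.

Boundary ∂_1: C_1 → C_0 maps an edge to its endpoints' difference, ∂[p,q] = q − p.
As a 7×18 matrix over Z this has rank 6, with invariant factors (1,1,1,1,1,1).

The boundary map ∂_2: C_2 → C_1 acts by ∂[p,q,r] = [q,r] − [p,r] + [p,q]. For instance
  ∂ADG = DG − AG + AD,
  ∂BDE = DE − BE + BD.
The 18×12 boundary matrix has rank 12 and Smith normal form diag(1,1,1,1,1,1,1,1,1,1,1,2).

From H_k ≅ ker(∂_k) / im(∂_{k+1}) we obtain:

  H_0: rank C_0 − rank ∂_1 = 7 − 6 = 1, and the invariant factors of ∂_1 are all 1, so H_0 = Z.
  H_1: rank ker ∂_1 − rank ∂_2 = (18 − 6) − 12 = 0, and ∂_2 has invariant factor 2 > 1, so H_1 = Z/2.
  H_2: rank ker ∂_2 − rank ∂_3 = (12 − 12) − 0 = 0, and there is no ∂_3, so H_2 = 0.

As a check, the Euler characteristic is 7 − 18 + 12 = 1, which agrees with 1 − 0 + 0 = 1.

H_0 = Z,  H_1 = Z/2,  H_2 = 0.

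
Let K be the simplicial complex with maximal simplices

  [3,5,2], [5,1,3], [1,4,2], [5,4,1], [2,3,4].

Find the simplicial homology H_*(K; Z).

Order the vertices as 1 < 2 < 3 < 4 < 5. Listing each simplex with vertices in this order, K has dimension 2 with simplices:

  0-simplices (5): [1], [2], [3], [4], [5]
  1-simplices (10): [1,2], [1,3], [1,4], [1,5], [2,3], [2,4], [2,5], [3,4], [3,5], [4,5]
  2-simplices (5): [1,2,4], [1,3,5], [1,4,5], [2,3,4], [2,3,5]

Hence C_0 ≅ Z^5, C_1 ≅ Z^10, C_2 ≅ Z^5.

Boundary ∂_1: C_1 → C_0 maps an edge to its endpoints' difference, ∂[p,q] = q − p. For instance
  ∂[3,4] = [4] − [3].
The 5×10 boundary matrix has rank 4 and Smith normal form diag(1,1,1,1).

The boundary map ∂_2: C_2 → C_1 maps a triangle to the signed sum of its edges. For instance
  ∂[2,3,5] = [3,5] − [2,5] + [2,3],
  ∂[1,3,5] = [3,5] − [1,5] + [1,3].
The resulting 10×5 matrix has rank 5, and its Smith normal form has invariant factors (1,1,1,1,1).

Computing H_k = (kernel of ∂_k) / (image of ∂_{k+1}):

  H_0: rank C_0 − rank ∂_1 = 5 − 4 = 1, and the invariant factors of ∂_1 are all 1, so H_0 = Z.
  H_1: rank ker ∂_1 − rank ∂_2 = (10 − 4) − 5 = 1, and the invariant factors of ∂_2 are all 1, so H_1 = Z.
  H_2: rank ker ∂_2 − rank ∂_3 = (5 − 5) − 0 = 0, and there is no ∂_3, so H_2 = 0.

As a check, the Euler characteristic is 5 − 10 + 5 = 0, which agrees with 1 − 1 + 0 = 0.

H_0 = Z,  H_1 = Z,  H_2 = 0.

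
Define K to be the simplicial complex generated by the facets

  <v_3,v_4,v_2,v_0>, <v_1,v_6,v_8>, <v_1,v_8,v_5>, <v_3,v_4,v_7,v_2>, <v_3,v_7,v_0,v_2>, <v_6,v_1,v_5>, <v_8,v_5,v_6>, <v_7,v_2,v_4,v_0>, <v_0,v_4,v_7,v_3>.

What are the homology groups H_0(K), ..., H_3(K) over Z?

H_0 = Z^2,  H_1 = 0,  H_2 = Z,  H_3 = Z.

We work with the vertex ordering v_0 < v_1 < v_2 < v_3 < v_4 < v_5 < v_6 < v_7 < v_8. The simplices of K, each written with vertices in increasing order, are:

  0-simplices (9): [v_0], [v_1], [v_2], [v_3], [v_4], [v_5], [v_6], [v_7], [v_8]
  1-simplices (16): (16 of them)
  2-simplices (14): (14 of them)
  3-simplices (5): [v_0,v_2,v_3,v_4], [v_0,v_2,v_3,v_7], [v_0,v_2,v_4,v_7], [v_0,v_3,v_4,v_7], [v_2,v_3,v_4,v_7]

giving chain groups C_0 ≅ Z^9, C_1 ≅ Z^16, C_2 ≅ Z^14, C_3 ≅ Z^5.

∂_1: C_1 → C_0 maps an edge to its endpoints' difference, ∂[p,q] = q − p. For instance
  ∂[v_0,v_2] = [v_2] − [v_0].
This gives a 9×16 integer matrix of rank 7; reducing to Smith normal form yields diagonal entries (1,1,1,1,1,1,1).

Boundary ∂_2: C_2 → C_1 sends each 2-simplex [p,q,r] to [q,r] − [p,r] + [p,q]. For instance
  ∂[v_2,v_4,v_7] = [v_4,v_7] − [v_2,v_7] + [v_2,v_4],
  ∂[v_0,v_2,v_3] = [v_2,v_3] − [v_0,v_3] + [v_0,v_2].
The resulting 16×14 matrix has rank 9, and its Smith normal form has invariant factors (1,1,1,1,1,1,1,1,1).

Boundary ∂_3: C_3 → C_2 sends each 3-simplex σ to the alternating sum Σ_i (−1)^i (σ with its i-th vertex removed). For instance
  ∂[v_0,v_2,v_3,v_7] = [v_2,v_3,v_7] − [v_0,v_3,v_7] + [v_0,v_2,v_7] − [v_0,v_2,v_3],
  ∂[v_2,v_3,v_4,v_7] = [v_3,v_4,v_7] − [v_2,v_4,v_7] + [v_2,v_3,v_7] − [v_2,v_3,v_4].
The resulting 14×5 matrix has rank 4, and its Smith normal form has invariant factors (1,1,1,1).

Now H_k = ker ∂_k / im ∂_{k+1}, so:

  H_0: rank C_0 − rank ∂_1 = 9 − 7 = 2, and the invariant factors of ∂_1 are all 1, so H_0 = Z^2.
  H_1: rank ker ∂_1 − rank ∂_2 = (16 − 7) − 9 = 0, and the invariant factors of ∂_2 are all 1, so H_1 = 0.
  H_2: rank ker ∂_2 − rank ∂_3 = (14 − 9) − 4 = 1, and the invariant factors of ∂_3 are all 1, so H_2 = Z.
  H_3: rank ker ∂_3 − rank ∂_4 = (5 − 4) − 0 = 1, and there is no ∂_4, so H_3 = Z.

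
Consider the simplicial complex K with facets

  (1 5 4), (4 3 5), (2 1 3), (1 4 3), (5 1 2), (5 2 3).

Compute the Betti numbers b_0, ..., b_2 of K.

b_0 = 1, b_1 = 0, b_2 = 1.

We work with the vertex ordering 1 < 2 < 3 < 4 < 5. The simplices of K, each written with vertices in increasing order, are:

  0-simplices (5): [1], [2], [3], [4], [5]
  1-simplices (9): [1,2], [1,3], [1,4], [1,5], [2,3], [2,5], [3,4], [3,5], [4,5]
  2-simplices (6): [1,2,3], [1,2,5], [1,3,4], [1,4,5], [2,3,5], [3,4,5]

giving chain groups C_0 ≅ Z^5, C_1 ≅ Z^9, C_2 ≅ Z^6.

∂_1: C_1 → C_0 maps an edge to its endpoints' difference, ∂[p,q] = q − p.
The resulting 5×9 matrix has rank 4, and its Smith normal form has invariant factors (1,1,1,1).

∂_2: C_2 → C_1 acts by ∂[p,q,r] = [q,r] − [p,r] + [p,q]. For instance
  ∂[3,4,5] = [4,5] − [3,5] + [3,4],
  ∂[1,2,5] = [2,5] − [1,5] + [1,2].
The 9×6 boundary matrix has rank 5 and Smith normal form diag(1,1,1,1,1).

Reading off H_k = ker ∂_k / im ∂_{k+1}:

  H_0: rank C_0 − rank ∂_1 = 5 − 4 = 1, and the invariant factors of ∂_1 are all 1, so H_0 ≅ Z.
  H_1: rank ker ∂_1 − rank ∂_2 = (9 − 4) − 5 = 0, and the invariant factors of ∂_2 are all 1, so H_1 ≅ 0.
  H_2: rank ker ∂_2 − rank ∂_3 = (6 − 5) − 0 = 1, and there is no ∂_3, so H_2 ≅ Z.

(K is a triangulation of the 2-sphere S^2.)

Hence the Betti numbers are b_0 = 1, b_1 = 0, b_2 = 1.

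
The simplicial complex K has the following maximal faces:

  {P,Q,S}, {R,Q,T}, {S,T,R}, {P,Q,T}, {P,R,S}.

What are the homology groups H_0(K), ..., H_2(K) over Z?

K has 5 vertices, 10 edges, 5 triangles.
rank ∂_0 = 0, rank ∂_1 = 4 ⇒ b_0 = 5 − 0 − 4 = 1; all invariant factors of ∂_1 are 1 so no torsion. So H_0 ≅ Z.
rank ∂_1 = 4, rank ∂_2 = 5 ⇒ b_1 = 10 − 4 − 5 = 1; all invariant factors of ∂_2 are 1 so no torsion. So H_1 ≅ Z.
rank ∂_2 = 5, rank ∂_3 = 0 ⇒ b_2 = 5 − 5 − 0 = 0. So H_2 ≅ 0.

H_0 = Z,  H_1 = Z,  H_2 = 0.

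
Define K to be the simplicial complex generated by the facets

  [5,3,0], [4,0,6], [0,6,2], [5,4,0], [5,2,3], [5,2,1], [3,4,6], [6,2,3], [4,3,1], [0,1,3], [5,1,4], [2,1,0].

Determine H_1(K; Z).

H_1 = Z/2.

We work with the vertex ordering 0 < 1 < 2 < 3 < 4 < 5 < 6. The simplices of K, each written with vertices in increasing order, are:

  0-simplices (7): [0], [1], [2], [3], [4], [5], [6]
  1-simplices (18): [0,1], [0,2], [0,3], [0,4], [0,5], [0,6], [1,2], [1,3], [1,4], [1,5], [2,3], [2,5], [2,6], [3,4], [3,5], [3,6], [4,5], [4,6]
  2-simplices (12): [0,1,2], [0,1,3], [0,2,6], [0,3,5], [0,4,5], [0,4,6], [1,2,5], [1,3,4], [1,4,5], [2,3,5], [2,3,6], [3,4,6]

so the chain groups are C_0 ≅ Z^7, C_1 ≅ Z^18, C_2 ≅ Z^12.

∂_1: C_1 → C_0 sends each edge [p,q] (with p < q) to q − p.
The 7×18 boundary matrix has rank 6 and Smith normal form diag(1,1,1,1,1,1).

The boundary map ∂_2: C_2 → C_1 maps a triangle to the signed sum of its edges. For instance
  ∂[0,3,5] = [3,5] − [0,5] + [0,3],
  ∂[0,1,3] = [1,3] − [0,3] + [0,1].
The 18×12 boundary matrix has rank 12 and Smith normal form diag(1,1,1,1,1,1,1,1,1,1,1,2).

Computing H_k = (kernel of ∂_k) / (image of ∂_{k+1}):

  H_1: rank ker ∂_1 − rank ∂_2 = (18 − 6) − 12 = 0, and ∂_2 has invariant factor 2 > 1, so H_1 ≅ Z/2.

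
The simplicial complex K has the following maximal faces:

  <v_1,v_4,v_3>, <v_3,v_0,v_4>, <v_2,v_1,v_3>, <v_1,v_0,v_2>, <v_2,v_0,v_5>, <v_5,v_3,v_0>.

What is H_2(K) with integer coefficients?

H_2 ≅ 0.

Take the total order v_0 < v_1 < v_2 < v_3 < v_4 < v_5 on the vertex set. Then K (dimension 2) consists of the simplices:

  0-simplices (6): [v_0], [v_1], [v_2], [v_3], [v_4], [v_5]
  1-simplices (12): [v_0,v_1], [v_0,v_2], [v_0,v_3], [v_0,v_4], [v_0,v_5], [v_1,v_2], [v_1,v_3], [v_1,v_4], [v_2,v_3], [v_2,v_5], [v_3,v_4], [v_3,v_5]
  2-simplices (6): [v_0,v_1,v_2], [v_0,v_2,v_5], [v_0,v_3,v_4], [v_0,v_3,v_5], [v_1,v_2,v_3], [v_1,v_3,v_4]

so the chain groups are C_0 ≅ Z^6, C_1 ≅ Z^12, C_2 ≅ Z^6.

∂_1: C_1 → C_0 is given by ∂[p,q] = [q] − [p]. For instance
  ∂[v_3,v_5] = [v_5] − [v_3].
As a 6×12 matrix over Z this has rank 5, with invariant factors (1,1,1,1,1).

∂_2: C_2 → C_1 sends each 2-simplex [p,q,r] to [q,r] − [p,r] + [p,q]. For instance
  ∂[v_0,v_1,v_2] = [v_1,v_2] − [v_0,v_2] + [v_0,v_1],
  ∂[v_1,v_3,v_4] = [v_3,v_4] − [v_1,v_4] + [v_1,v_3].
As a 12×6 matrix over Z this has rank 6, with invariant factors (1,1,1,1,1,1).

Now H_k = ker ∂_k / im ∂_{k+1}, so:

  H_2: rank ker ∂_2 − rank ∂_3 = (6 − 6) − 0 = 0, and there is no ∂_3, so H_2 ≅ 0.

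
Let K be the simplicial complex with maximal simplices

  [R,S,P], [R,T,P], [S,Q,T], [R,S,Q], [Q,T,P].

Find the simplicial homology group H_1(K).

H_1 = Z.

Fix the vertex order P < Q < R < S < T and write every simplex with vertices in increasing order. Then dim K = 2 and the simplices of K are:

  0-simplices (5): P, Q, R, S, T
  1-simplices (10): PQ, PR, PS, PT, QR, QS, QT, RS, RT, ST
  2-simplices (5): PQT, PRS, PRT, QRS, QST

giving chain groups C_0 ≅ Z^5, C_1 ≅ Z^10, C_2 ≅ Z^5.

The boundary map ∂_1: C_1 → C_0 is given by ∂[p,q] = [q] − [p].
As a 5×10 matrix over Z this has rank 4, with invariant factors (1,1,1,1).

Boundary ∂_2: C_2 → C_1 sends each 2-simplex [p,q,r] to [q,r] − [p,r] + [p,q]. For instance
  ∂QRS = RS − QS + QR,
  ∂PQT = QT − PT + PQ.
As a 10×5 matrix over Z this has rank 5, with invariant factors (1,1,1,1,1).

Now H_k = ker ∂_k / im ∂_{k+1}, so:

  H_1: rank ker ∂_1 − rank ∂_2 = (10 − 4) − 5 = 1, and the invariant factors of ∂_2 are all 1, so H_1 ≅ Z.

(K is a triangulation of the Möbius band.)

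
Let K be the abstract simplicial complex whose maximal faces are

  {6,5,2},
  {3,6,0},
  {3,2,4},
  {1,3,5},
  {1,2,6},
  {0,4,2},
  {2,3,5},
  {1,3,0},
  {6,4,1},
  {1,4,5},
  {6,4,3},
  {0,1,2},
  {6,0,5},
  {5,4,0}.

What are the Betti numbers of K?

We work with the vertex ordering 0 < 1 < 2 < 3 < 4 < 5 < 6. The simplices of K, each written with vertices in increasing order, are:

  0-simplices (7): [0], [1], [2], [3], [4], [5], [6]
  1-simplices (21): [0,1], [0,2], [0,3], [0,4], [0,5], [0,6], [1,2], [1,3], [1,4], [1,5], [1,6], [2,3], [2,4], [2,5], [2,6], [3,4], [3,5], [3,6], [4,5], [4,6], [5,6]
  2-simplices (14): [0,1,2], [0,1,3], [0,2,4], [0,3,6], [0,4,5], [0,5,6], [1,2,6], [1,3,5], [1,4,5], [1,4,6], [2,3,4], [2,3,5], [2,5,6], [3,4,6]

Hence C_0 ≅ Z^7, C_1 ≅ Z^21, C_2 ≅ Z^14.

The boundary map ∂_1: C_1 → C_0 maps an edge to its endpoints' difference, ∂[p,q] = q − p. For instance
  ∂[1,2] = [2] − [1].
The resulting 7×21 matrix has rank 6, and its Smith normal form has invariant factors (1,1,1,1,1,1).

The boundary map ∂_2: C_2 → C_1 maps a triangle to the signed sum of its edges. For instance
  ∂[2,3,4] = [3,4] − [2,4] + [2,3],
  ∂[1,3,5] = [3,5] − [1,5] + [1,3].
The 21×14 boundary matrix has rank 13 and Smith normal form diag(1,1,1,1,1,1,1,1,1,1,1,1,1).

Computing H_k = (kernel of ∂_k) / (image of ∂_{k+1}):

  H_0: rank C_0 − rank ∂_1 = 7 − 6 = 1, and the invariant factors of ∂_1 are all 1, so H_0 = Z.
  H_1: rank ker ∂_1 − rank ∂_2 = (21 − 6) − 13 = 2, and the invariant factors of ∂_2 are all 1, so H_1 = Z^2.
  H_2: rank ker ∂_2 − rank ∂_3 = (14 − 13) − 0 = 1, and there is no ∂_3, so H_2 = Z.

As a check, the Euler characteristic is 7 − 21 + 14 = 0, which agrees with 1 − 2 + 1 = 0.
(K is a triangulation of the torus T^2.)

Hence the Betti numbers are b_0 = 1, b_1 = 2, b_2 = 1.

b_0 = 1, b_1 = 2, b_2 = 1.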